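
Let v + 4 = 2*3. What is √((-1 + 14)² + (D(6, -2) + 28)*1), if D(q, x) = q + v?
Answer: √205 ≈ 14.318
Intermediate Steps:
v = 2 (v = -4 + 2*3 = -4 + 6 = 2)
D(q, x) = 2 + q (D(q, x) = q + 2 = 2 + q)
√((-1 + 14)² + (D(6, -2) + 28)*1) = √((-1 + 14)² + ((2 + 6) + 28)*1) = √(13² + (8 + 28)*1) = √(169 + 36*1) = √(169 + 36) = √205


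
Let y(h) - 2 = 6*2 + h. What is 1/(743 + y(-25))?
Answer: 1/732 ≈ 0.0013661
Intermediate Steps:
y(h) = 14 + h (y(h) = 2 + (6*2 + h) = 2 + (12 + h) = 14 + h)
1/(743 + y(-25)) = 1/(743 + (14 - 25)) = 1/(743 - 11) = 1/732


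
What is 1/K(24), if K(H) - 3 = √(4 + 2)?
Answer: 1 - √6/3 ≈ 0.18350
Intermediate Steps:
K(H) = 3 + √6 (K(H) = 3 + √(4 + 2) = 3 + √6)
1/K(24) = 1/(3 + √6)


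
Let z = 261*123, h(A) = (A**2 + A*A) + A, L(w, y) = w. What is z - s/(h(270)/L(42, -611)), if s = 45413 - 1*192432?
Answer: 782576668/24345 ≈ 32145.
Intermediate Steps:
h(A) = A + 2*A**2 (h(A) = (A**2 + A**2) + A = 2*A**2 + A = A + 2*A**2)
s = -147019 (s = 45413 - 192432 = -147019)
z = 32103
z - s/(h(270)/L(42, -611)) = 32103 - (-147019)/((270*(1 + 2*270))/42) = 32103 - (-147019)/((270*(1 + 540))*(1/42)) = 32103 - (-147019)/((270*541)*(1/42)) = 32103 - (-147019)/(146070*(1/42)) = 32103 - (-147019)/24345/7 = 32103 - (-147019)*7/24345 = 32103 - 1*(-1029133/24345) = 32103 + 1029133/24345 = 782576668/24345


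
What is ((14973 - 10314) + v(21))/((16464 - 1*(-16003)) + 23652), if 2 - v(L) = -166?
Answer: 4827/56119 ≈ 0.086014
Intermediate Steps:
v(L) = 168 (v(L) = 2 - 1*(-166) = 2 + 166 = 168)
((14973 - 10314) + v(21))/((16464 - 1*(-16003)) + 23652) = ((14973 - 10314) + 168)/((16464 - 1*(-16003)) + 23652) = (4659 + 168)/((16464 + 16003) + 23652) = 4827/(32467 + 23652) = 4827/56119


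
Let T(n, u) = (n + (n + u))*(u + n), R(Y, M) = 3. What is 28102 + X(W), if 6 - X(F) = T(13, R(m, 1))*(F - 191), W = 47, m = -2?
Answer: 94924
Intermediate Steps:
T(n, u) = (n + u)*(u + 2*n) (T(n, u) = (u + 2*n)*(n + u) = (n + u)*(u + 2*n))
X(F) = 88630 - 464*F (X(F) = 6 - (3² + 2*13² + 3*13*3)*(F - 191) = 6 - (9 + 2*169 + 117)*(-191 + F) = 6 - (9 + 338 + 117)*(-191 + F) = 6 - 464*(-191 + F) = 6 - (-88624 + 464*F) = 6 + (88624 - 464*F) = 88630 - 464*F)
28102 + X(W) = 28102 + (88630 - 464*47) = 28102 + (88630 - 21808) = 28102 + 66822 = 94924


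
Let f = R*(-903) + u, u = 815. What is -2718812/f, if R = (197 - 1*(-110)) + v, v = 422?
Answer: 679703/164368 ≈ 4.1353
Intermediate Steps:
R = 729 (R = (197 - 1*(-110)) + 422 = (197 + 110) + 422 = 307 + 422 = 729)
f = -657472 (f = 729*(-903) + 815 = -658287 + 815 = -657472)
-2718812/f = -2718812/(-657472) = -2718812*(-1/657472) = 679703/164368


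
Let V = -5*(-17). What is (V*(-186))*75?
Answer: -1185750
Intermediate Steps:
V = 85
(V*(-186))*75 = (85*(-186))*75 = -15810*75 = -1185750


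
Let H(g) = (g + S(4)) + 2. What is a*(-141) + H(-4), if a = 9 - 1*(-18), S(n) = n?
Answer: -3805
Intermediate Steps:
H(g) = 6 + g (H(g) = (g + 4) + 2 = (4 + g) + 2 = 6 + g)
a = 27 (a = 9 + 18 = 27)
a*(-141) + H(-4) = 27*(-141) + (6 - 4) = -3807 + 2 = -3805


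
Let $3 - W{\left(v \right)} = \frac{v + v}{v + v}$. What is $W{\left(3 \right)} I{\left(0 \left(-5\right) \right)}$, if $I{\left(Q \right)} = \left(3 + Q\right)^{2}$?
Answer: $18$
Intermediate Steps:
$W{\left(v \right)} = 2$ ($W{\left(v \right)} = 3 - \frac{v + v}{v + v} = 3 - \frac{2 v}{2 v} = 3 - 2 v \frac{1}{2 v} = 3 - 1 = 2$)
$W{\left(3 \right)} I{\left(0 \left(-5\right) \right)} = 2 \left(3 + 0 \left(-5\right)\right)^{2} = 2 \left(3 + 0\right)^{2} = 2 \cdot 3^{2} = 2 \cdot 9 = 18$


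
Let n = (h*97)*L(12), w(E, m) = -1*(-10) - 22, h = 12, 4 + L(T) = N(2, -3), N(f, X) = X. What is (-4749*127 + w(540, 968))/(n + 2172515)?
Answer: -603135/2164367 ≈ -0.27867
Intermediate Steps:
L(T) = -7 (L(T) = -4 - 3 = -7)
w(E, m) = -12 (w(E, m) = 10 - 22 = -12)
n = -8148 (n = (12*97)*(-7) = 1164*(-7) = -8148)
(-4749*127 + w(540, 968))/(n + 2172515) = (-4749*127 - 12)/(-8148 + 2172515) = (-603123 - 12)/2164367 = -603135*1/2164367 = -603135/2164367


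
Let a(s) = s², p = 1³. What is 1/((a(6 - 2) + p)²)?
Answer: 1/289 ≈ 0.0034602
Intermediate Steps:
p = 1
1/((a(6 - 2) + p)²) = 1/(((6 - 2)² + 1)²) = 1/((4² + 1)²) = 1/((16 + 1)²) = 1/(17²) = 1/289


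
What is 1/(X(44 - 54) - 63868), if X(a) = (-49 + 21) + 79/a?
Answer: -10/639039 ≈ -1.5648e-5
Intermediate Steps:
X(a) = -28 + 79/a
1/(X(44 - 54) - 63868) = 1/((-28 + 79/(44 - 54)) - 63868) = 1/((-28 + 79/(-10)) - 63868) = 1/((-28 + 79*(-⅒)) - 63868) = 1/((-28 - 79/10) - 63868) = 1/(-359/10 - 63868) = 1/(-639039/10) = -10/639039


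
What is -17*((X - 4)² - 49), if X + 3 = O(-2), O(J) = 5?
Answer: 765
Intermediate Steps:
X = 2 (X = -3 + 5 = 2)
-17*((X - 4)² - 49) = -17*((2 - 4)² - 49) = -17*((-2)² - 49) = -17*(4 - 49) = -17*(-45) = 765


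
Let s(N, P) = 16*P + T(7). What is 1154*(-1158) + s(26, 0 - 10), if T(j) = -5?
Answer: -1336497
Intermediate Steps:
s(N, P) = -5 + 16*P (s(N, P) = 16*P - 5 = -5 + 16*P)
1154*(-1158) + s(26, 0 - 10) = 1154*(-1158) + (-5 + 16*(0 - 10)) = -1336332 + (-5 + 16*(-10)) = -1336332 + (-5 - 160) = -1336332 - 165 = -1336497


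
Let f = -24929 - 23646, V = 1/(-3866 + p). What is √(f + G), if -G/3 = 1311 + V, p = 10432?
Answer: I*√46198849154/938 ≈ 229.15*I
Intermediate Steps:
V = 1/6566 (V = 1/(-3866 + 10432) = 1/6566 ≈ 0.00015230)
G = -25824081/6566 (G = -3*(1311 + 1/6566) = -3*8608027/6566 = -25824081/6566 ≈ -3933.0)
f = -48575
√(f + G) = √(-48575 - 25824081/6566) = √(-344767531/6566) = I*√46198849154/938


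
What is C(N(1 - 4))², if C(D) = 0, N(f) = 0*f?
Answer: 0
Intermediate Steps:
N(f) = 0
C(N(1 - 4))² = 0² = 0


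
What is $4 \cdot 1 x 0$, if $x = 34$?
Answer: $0$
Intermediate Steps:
$4 \cdot 1 x 0 = 4 \cdot 1 \cdot 34 \cdot 0 = 4 \cdot 34 \cdot 0 = 136 \cdot 0 = 0$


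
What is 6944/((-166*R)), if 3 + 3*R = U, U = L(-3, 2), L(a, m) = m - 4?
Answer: 10416/415 ≈ 25.099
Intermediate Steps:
L(a, m) = -4 + m
U = -2 (U = -4 + 2 = -2)
R = -5/3 (R = -1 + (⅓)*(-2) = -1 - ⅔ = -5/3 ≈ -1.6667)
6944/((-166*R)) = 6944/((-166*(-5/3))) = 6944/(830/3) = 6944*(3/830) = 10416/415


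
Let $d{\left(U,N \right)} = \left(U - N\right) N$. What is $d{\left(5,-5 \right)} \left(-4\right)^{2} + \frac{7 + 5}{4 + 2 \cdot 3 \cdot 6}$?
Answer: $- \frac{7997}{10} \approx -799.7$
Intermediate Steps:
$d{\left(U,N \right)} = N \left(U - N\right)$
$d{\left(5,-5 \right)} \left(-4\right)^{2} + \frac{7 + 5}{4 + 2 \cdot 3 \cdot 6} = - 5 \left(5 - -5\right) \left(-4\right)^{2} + \frac{7 + 5}{4 + 2 \cdot 3 \cdot 6} = - 5 \left(5 + 5\right) 16 + \frac{12}{4 + 6 \cdot 6} = \left(-5\right) 10 \cdot 16 + \frac{12}{4 + 36} = \left(-50\right) 16 + \frac{12}{40} = -800 + 12 \cdot \frac{1}{40} = -800 + \frac{3}{10} = - \frac{7997}{10}$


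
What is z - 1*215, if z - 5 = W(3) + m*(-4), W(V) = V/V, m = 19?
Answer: -285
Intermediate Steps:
W(V) = 1
z = -70 (z = 5 + (1 + 19*(-4)) = 5 + (1 - 76) = 5 - 75 = -70)
z - 1*215 = -70 - 1*215 = -70 - 215 = -285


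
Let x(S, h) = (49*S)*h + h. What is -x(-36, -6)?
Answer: -10578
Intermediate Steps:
x(S, h) = h + 49*S*h (x(S, h) = 49*S*h + h = h + 49*S*h)
-x(-36, -6) = -(-6)*(1 + 49*(-36)) = -(-6)*(1 - 1764) = -(-6)*(-1763) = -1*10578 = -10578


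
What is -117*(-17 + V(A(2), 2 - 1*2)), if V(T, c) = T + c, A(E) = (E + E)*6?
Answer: -819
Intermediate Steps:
A(E) = 12*E (A(E) = (2*E)*6 = 12*E)
-117*(-17 + V(A(2), 2 - 1*2)) = -117*(-17 + (12*2 + (2 - 1*2))) = -117*(-17 + (24 + (2 - 2))) = -117*(-17 + (24 + 0)) = -117*(-17 + 24) = -117*7 = -819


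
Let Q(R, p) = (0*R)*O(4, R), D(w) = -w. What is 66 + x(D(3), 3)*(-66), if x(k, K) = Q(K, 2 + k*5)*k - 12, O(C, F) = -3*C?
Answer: 858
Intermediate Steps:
Q(R, p) = 0 (Q(R, p) = (0*R)*(-3*4) = 0*(-12) = 0)
x(k, K) = -12 (x(k, K) = 0*k - 12 = 0 - 12 = -12)
66 + x(D(3), 3)*(-66) = 66 - 12*(-66) = 66 + 792 = 858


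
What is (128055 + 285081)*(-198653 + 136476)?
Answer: -25687557072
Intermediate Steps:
(128055 + 285081)*(-198653 + 136476) = 413136*(-62177) = -25687557072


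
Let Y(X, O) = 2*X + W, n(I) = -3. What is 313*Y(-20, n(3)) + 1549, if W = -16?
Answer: -15979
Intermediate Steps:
Y(X, O) = -16 + 2*X (Y(X, O) = 2*X - 16 = -16 + 2*X)
313*Y(-20, n(3)) + 1549 = 313*(-16 + 2*(-20)) + 1549 = 313*(-16 - 40) + 1549 = 313*(-56) + 1549 = -17528 + 1549 = -15979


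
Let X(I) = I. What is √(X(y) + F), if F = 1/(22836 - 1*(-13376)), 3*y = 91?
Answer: √89496916905/54318 ≈ 5.5076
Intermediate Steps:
y = 91/3 (y = (⅓)*91 = 91/3 ≈ 30.333)
F = 1/36212 (F = 1/(22836 + 13376) = 1/36212 ≈ 2.7615e-5)
√(X(y) + F) = √(91/3 + 1/36212) = √(3295295/108636) = √89496916905/54318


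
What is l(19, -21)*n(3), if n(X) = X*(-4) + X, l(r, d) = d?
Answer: 189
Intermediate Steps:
n(X) = -3*X (n(X) = -4*X + X = -3*X)
l(19, -21)*n(3) = -(-63)*3 = -21*(-9) = 189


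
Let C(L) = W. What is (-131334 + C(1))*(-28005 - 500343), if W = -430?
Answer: 69617245872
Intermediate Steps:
C(L) = -430
(-131334 + C(1))*(-28005 - 500343) = (-131334 - 430)*(-28005 - 500343) = -131764*(-528348) = 69617245872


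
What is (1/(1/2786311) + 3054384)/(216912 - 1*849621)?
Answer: -834385/90387 ≈ -9.2312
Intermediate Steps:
(1/(1/2786311) + 3054384)/(216912 - 1*849621) = (1/(1/2786311) + 3054384)/(216912 - 849621) = (2786311 + 3054384)/(-632709) = 5840695*(-1/632709) = -834385/90387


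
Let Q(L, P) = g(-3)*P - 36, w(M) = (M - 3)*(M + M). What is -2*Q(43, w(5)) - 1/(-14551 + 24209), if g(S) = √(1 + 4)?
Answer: 695375/9658 - 40*√5 ≈ -17.443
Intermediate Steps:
w(M) = 2*M*(-3 + M) (w(M) = (-3 + M)*(2*M) = 2*M*(-3 + M))
g(S) = √5
Q(L, P) = -36 + P*√5 (Q(L, P) = √5*P - 36 = P*√5 - 36 = -36 + P*√5)
-2*Q(43, w(5)) - 1/(-14551 + 24209) = -2*(-36 + (2*5*(-3 + 5))*√5) - 1/(-14551 + 24209) = -2*(-36 + (2*5*2)*√5) - 1/9658 = -2*(-36 + 20*√5) - 1*1/9658 = (72 - 40*√5) - 1/9658 = 695375/9658 - 40*√5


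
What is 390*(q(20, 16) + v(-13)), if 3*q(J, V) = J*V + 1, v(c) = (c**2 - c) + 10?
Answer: 116610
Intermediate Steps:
v(c) = 10 + c**2 - c
q(J, V) = 1/3 + J*V/3 (q(J, V) = (J*V + 1)/3 = (1 + J*V)/3 = 1/3 + J*V/3)
390*(q(20, 16) + v(-13)) = 390*((1/3 + (1/3)*20*16) + (10 + (-13)**2 - 1*(-13))) = 390*((1/3 + 320/3) + (10 + 169 + 13)) = 390*(107 + 192) = 390*299 = 116610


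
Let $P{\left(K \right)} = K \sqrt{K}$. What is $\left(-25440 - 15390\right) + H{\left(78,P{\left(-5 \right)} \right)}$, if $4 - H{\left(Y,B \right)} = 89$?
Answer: $-40915$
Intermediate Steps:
$P{\left(K \right)} = K^{\frac{3}{2}}$
$H{\left(Y,B \right)} = -85$ ($H{\left(Y,B \right)} = 4 - 89 = -85$)
$\left(-25440 - 15390\right) + H{\left(78,P{\left(-5 \right)} \right)} = \left(-25440 - 15390\right) - 85 = -40830 - 85 = -40915$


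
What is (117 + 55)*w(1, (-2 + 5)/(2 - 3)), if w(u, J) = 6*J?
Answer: -3096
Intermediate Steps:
(117 + 55)*w(1, (-2 + 5)/(2 - 3)) = (117 + 55)*(6*((-2 + 5)/(2 - 3))) = 172*(6*(3/(-1))) = 172*(6*(3*(-1))) = 172*(6*(-3)) = 172*(-18) = -3096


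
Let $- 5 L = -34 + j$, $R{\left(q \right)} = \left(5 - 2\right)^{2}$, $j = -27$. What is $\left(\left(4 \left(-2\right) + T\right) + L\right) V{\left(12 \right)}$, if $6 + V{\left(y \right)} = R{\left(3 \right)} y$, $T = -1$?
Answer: $\frac{1632}{5} \approx 326.4$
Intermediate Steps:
$R{\left(q \right)} = 9$ ($R{\left(q \right)} = 3^{2} = 9$)
$L = \frac{61}{5}$ ($L = - \frac{-34 - 27}{5} = \left(- \frac{1}{5}\right) \left(-61\right) = \frac{61}{5} \approx 12.2$)
$V{\left(y \right)} = -6 + 9 y$
$\left(\left(4 \left(-2\right) + T\right) + L\right) V{\left(12 \right)} = \left(\left(4 \left(-2\right) - 1\right) + \frac{61}{5}\right) \left(-6 + 9 \cdot 12\right) = \left(\left(-8 - 1\right) + \frac{61}{5}\right) \left(-6 + 108\right) = \left(-9 + \frac{61}{5}\right) 102 = \frac{16}{5} \cdot 102 = \frac{1632}{5}$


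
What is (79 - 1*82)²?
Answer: 9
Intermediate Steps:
(79 - 1*82)² = (79 - 82)² = (-3)² = 9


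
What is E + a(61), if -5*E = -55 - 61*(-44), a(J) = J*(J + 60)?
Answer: 34276/5 ≈ 6855.2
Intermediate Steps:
a(J) = J*(60 + J)
E = -2629/5 (E = -(-55 - 61*(-44))/5 = -(-55 + 2684)/5 = -1/5*2629 = -2629/5 ≈ -525.80)
E + a(61) = -2629/5 + 61*(60 + 61) = -2629/5 + 61*121 = -2629/5 + 7381 = 34276/5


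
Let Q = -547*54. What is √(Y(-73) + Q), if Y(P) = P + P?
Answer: 2*I*√7421 ≈ 172.29*I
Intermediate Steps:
Y(P) = 2*P
Q = -29538
√(Y(-73) + Q) = √(2*(-73) - 29538) = √(-146 - 29538) = √(-29684) = 2*I*√7421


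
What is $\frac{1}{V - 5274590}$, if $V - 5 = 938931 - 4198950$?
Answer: $- \frac{1}{8534604} \approx -1.1717 \cdot 10^{-7}$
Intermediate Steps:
$V = -3260014$ ($V = 5 + \left(938931 - 4198950\right) = 5 - 3260019 = -3260014$)
$\frac{1}{V - 5274590} = \frac{1}{-3260014 - 5274590} = \frac{1}{-8534604} = - \frac{1}{8534604}$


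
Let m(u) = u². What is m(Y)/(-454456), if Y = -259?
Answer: -67081/454456 ≈ -0.14761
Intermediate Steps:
m(Y)/(-454456) = (-259)²/(-454456) = 67081*(-1/454456) = -67081/454456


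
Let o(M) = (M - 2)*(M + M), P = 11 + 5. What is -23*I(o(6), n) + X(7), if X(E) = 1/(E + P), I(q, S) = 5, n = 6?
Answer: -2644/23 ≈ -114.96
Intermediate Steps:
P = 16
o(M) = 2*M*(-2 + M) (o(M) = (-2 + M)*(2*M) = 2*M*(-2 + M))
X(E) = 1/(16 + E) (X(E) = 1/(E + 16) = 1/(16 + E))
-23*I(o(6), n) + X(7) = -23*5 + 1/(16 + 7) = -115 + 1/23 = -2644/23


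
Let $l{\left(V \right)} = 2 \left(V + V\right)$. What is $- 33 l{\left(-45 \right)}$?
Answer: $5940$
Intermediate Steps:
$l{\left(V \right)} = 4 V$ ($l{\left(V \right)} = 2 \cdot 2 V = 4 V$)
$- 33 l{\left(-45 \right)} = - 33 \cdot 4 \left(-45\right) = \left(-33\right) \left(-180\right) = 5940$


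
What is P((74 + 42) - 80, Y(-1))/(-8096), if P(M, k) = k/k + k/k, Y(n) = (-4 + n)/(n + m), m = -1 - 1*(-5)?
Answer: -1/4048 ≈ -0.00024704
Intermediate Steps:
m = 4 (m = -1 + 5 = 4)
Y(n) = (-4 + n)/(4 + n) (Y(n) = (-4 + n)/(n + 4) = (-4 + n)/(4 + n))
P(M, k) = 2 (P(M, k) = 1 + 1 = 2)
P((74 + 42) - 80, Y(-1))/(-8096) = 2/(-8096) = 2*(-1/8096) = -1/4048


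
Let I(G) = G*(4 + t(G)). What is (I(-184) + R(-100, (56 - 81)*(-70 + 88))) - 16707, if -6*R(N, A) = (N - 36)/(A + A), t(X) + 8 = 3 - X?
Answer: -34005842/675 ≈ -50379.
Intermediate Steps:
t(X) = -5 - X (t(X) = -8 + (3 - X) = -5 - X)
R(N, A) = -(-36 + N)/(12*A) (R(N, A) = -(N - 36)/(6*(A + A)) = -(-36 + N)/(6*(2*A)) = -(-36 + N)*1/(2*A)/6 = -(-36 + N)/(12*A))
I(G) = G*(-1 - G) (I(G) = G*(4 + (-5 - G)) = G*(-1 - G))
(I(-184) + R(-100, (56 - 81)*(-70 + 88))) - 16707 = (-1*(-184)*(1 - 184) + (36 - 1*(-100))/(12*(((56 - 81)*(-70 + 88))))) - 16707 = (-1*(-184)*(-183) + (36 + 100)/(12*((-25*18)))) - 16707 = (-33672 + (1/12)*136/(-450)) - 16707 = (-33672 + (1/12)*(-1/450)*136) - 16707 = (-33672 - 17/675) - 16707 = -22728617/675 - 16707 = -34005842/675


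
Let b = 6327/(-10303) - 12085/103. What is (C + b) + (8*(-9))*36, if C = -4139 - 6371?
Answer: -14029123754/1061209 ≈ -13220.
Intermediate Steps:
b = -125163436/1061209 (b = 6327*(-1/10303) - 12085*1/103 = -6327/10303 - 12085/103 = -125163436/1061209 ≈ -117.94)
C = -10510
(C + b) + (8*(-9))*36 = (-10510 - 125163436/1061209) + (8*(-9))*36 = -11278470026/1061209 - 72*36 = -11278470026/1061209 - 2592 = -14029123754/1061209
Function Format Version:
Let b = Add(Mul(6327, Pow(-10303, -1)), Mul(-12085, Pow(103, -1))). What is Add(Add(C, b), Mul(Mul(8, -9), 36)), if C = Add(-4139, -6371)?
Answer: Rational(-14029123754, 1061209) ≈ -13220.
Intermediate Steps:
b = Rational(-125163436, 1061209) (b = Add(Mul(6327, Rational(-1, 10303)), Mul(-12085, Rational(1, 103))) = Add(Rational(-6327, 10303), Rational(-12085, 103)) = Rational(-125163436, 1061209) ≈ -117.94)
C = -10510
Add(Add(C, b), Mul(Mul(8, -9), 36)) = Add(Add(-10510, Rational(-125163436, 1061209)), Mul(Mul(8, -9), 36)) = Add(Rational(-11278470026, 1061209), Mul(-72, 36)) = Add(Rational(-11278470026, 1061209), -2592) = Rational(-14029123754, 1061209)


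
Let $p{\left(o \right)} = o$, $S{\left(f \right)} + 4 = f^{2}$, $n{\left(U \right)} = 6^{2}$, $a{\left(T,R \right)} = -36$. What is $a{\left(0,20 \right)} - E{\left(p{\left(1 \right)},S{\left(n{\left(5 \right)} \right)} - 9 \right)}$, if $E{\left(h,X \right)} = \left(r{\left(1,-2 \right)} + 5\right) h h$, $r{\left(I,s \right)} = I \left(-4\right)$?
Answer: $-37$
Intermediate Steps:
$n{\left(U \right)} = 36$
$r{\left(I,s \right)} = - 4 I$
$S{\left(f \right)} = -4 + f^{2}$
$E{\left(h,X \right)} = h^{2}$ ($E{\left(h,X \right)} = \left(\left(-4\right) 1 + 5\right) h h = \left(-4 + 5\right) h h = 1 h h = h h = h^{2}$)
$a{\left(0,20 \right)} - E{\left(p{\left(1 \right)},S{\left(n{\left(5 \right)} \right)} - 9 \right)} = -36 - 1^{2} = -36 - 1 = -37$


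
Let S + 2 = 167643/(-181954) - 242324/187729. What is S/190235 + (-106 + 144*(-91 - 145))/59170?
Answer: -4430544308001776253/7689798533761988134 ≈ -0.57616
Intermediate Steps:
S = -143879358775/34158042466 (S = -2 + (167643/(-181954) - 242324/187729) = -2 + (167643*(-1/181954) - 242324*1/187729) = -2 + (-167643/181954 - 242324/187729) = -2 - 75563273843/34158042466 = -143879358775/34158042466 ≈ -4.2122)
S/190235 + (-106 + 144*(-91 - 145))/59170 = -143879358775/34158042466/190235 + (-106 + 144*(-91 - 145))/59170 = -143879358775/34158042466*1/190235 + (-106 + 144*(-236))*(1/59170) = -28775871755/1299611041703902 + (-106 - 33984)*(1/59170) = -28775871755/1299611041703902 - 34090*1/59170 = -28775871755/1299611041703902 - 3409/5917 = -4430544308001776253/7689798533761988134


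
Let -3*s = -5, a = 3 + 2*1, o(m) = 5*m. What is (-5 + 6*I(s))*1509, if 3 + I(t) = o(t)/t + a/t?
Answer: 37725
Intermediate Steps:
a = 5 (a = 3 + 2 = 5)
s = 5/3 (s = -⅓*(-5) = 5/3 ≈ 1.6667)
I(t) = 2 + 5/t (I(t) = -3 + ((5*t)/t + 5/t) = -3 + (5 + 5/t) = 2 + 5/t)
(-5 + 6*I(s))*1509 = (-5 + 6*(2 + 5/(5/3)))*1509 = (-5 + 6*(2 + 5*(⅗)))*1509 = (-5 + 6*(2 + 3))*1509 = (-5 + 6*5)*1509 = (-5 + 30)*1509 = 25*1509 = 37725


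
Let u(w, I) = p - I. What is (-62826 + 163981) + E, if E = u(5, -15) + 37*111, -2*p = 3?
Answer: 210551/2 ≈ 1.0528e+5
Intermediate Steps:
p = -3/2 (p = -½*3 = -3/2 ≈ -1.5000)
u(w, I) = -3/2 - I
E = 8241/2 (E = (-3/2 - 1*(-15)) + 37*111 = (-3/2 + 15) + 4107 = 27/2 + 4107 = 8241/2 ≈ 4120.5)
(-62826 + 163981) + E = (-62826 + 163981) + 8241/2 = 101155 + 8241/2 = 210551/2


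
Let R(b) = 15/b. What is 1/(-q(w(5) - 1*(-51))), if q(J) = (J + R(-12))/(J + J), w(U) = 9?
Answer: -96/47 ≈ -2.0426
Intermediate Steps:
q(J) = (-5/4 + J)/(2*J) (q(J) = (J + 15/(-12))/(J + J) = (J + 15*(-1/12))/((2*J)) = (J - 5/4)*(1/(2*J)) = (-5/4 + J)*(1/(2*J)) = (-5/4 + J)/(2*J))
1/(-q(w(5) - 1*(-51))) = 1/(-(-5 + 4*(9 - 1*(-51)))/(8*(9 - 1*(-51)))) = 1/(-(-5 + 4*(9 + 51))/(8*(9 + 51))) = 1/(-(-5 + 4*60)/(8*60)) = 1/(-(-5 + 240)/(8*60)) = 1/(-235/(8*60)) = 1/(-1*47/96) = 1/(-47/96) = -96/47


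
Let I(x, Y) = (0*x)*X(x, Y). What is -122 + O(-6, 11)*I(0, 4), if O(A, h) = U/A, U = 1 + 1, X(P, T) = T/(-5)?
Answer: -122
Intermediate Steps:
X(P, T) = -T/5 (X(P, T) = T*(-⅕) = -T/5)
U = 2
O(A, h) = 2/A
I(x, Y) = 0 (I(x, Y) = (0*x)*(-Y/5) = 0*(-Y/5) = 0)
-122 + O(-6, 11)*I(0, 4) = -122 + (2/(-6))*0 = -122 + (2*(-⅙))*0 = -122 - ⅓*0 = -122 + 0 = -122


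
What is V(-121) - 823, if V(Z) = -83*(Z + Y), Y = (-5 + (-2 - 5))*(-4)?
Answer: 5236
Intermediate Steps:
Y = 48 (Y = (-5 - 7)*(-4) = -12*(-4) = 48)
V(Z) = -3984 - 83*Z (V(Z) = -83*(Z + 48) = -83*(48 + Z) = -3984 - 83*Z)
V(-121) - 823 = (-3984 - 83*(-121)) - 823 = (-3984 + 10043) - 823 = 6059 - 823 = 5236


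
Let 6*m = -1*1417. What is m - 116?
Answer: -2113/6 ≈ -352.17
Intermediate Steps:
m = -1417/6 (m = (-1*1417)/6 = (⅙)*(-1417) = -1417/6 ≈ -236.17)
m - 116 = -1417/6 - 116 = -2113/6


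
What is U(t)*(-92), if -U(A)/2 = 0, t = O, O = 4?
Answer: 0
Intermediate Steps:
t = 4
U(A) = 0 (U(A) = -2*0 = 0)
U(t)*(-92) = 0*(-92) = 0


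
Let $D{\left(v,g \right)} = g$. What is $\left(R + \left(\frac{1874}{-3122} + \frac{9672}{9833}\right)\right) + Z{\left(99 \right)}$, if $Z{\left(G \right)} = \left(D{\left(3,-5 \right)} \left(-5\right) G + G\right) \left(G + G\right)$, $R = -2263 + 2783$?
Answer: $\frac{7830795596307}{15349313} \approx 5.1017 \cdot 10^{5}$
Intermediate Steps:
$R = 520$
$Z{\left(G \right)} = 52 G^{2}$ ($Z{\left(G \right)} = \left(\left(-5\right) \left(-5\right) G + G\right) \left(G + G\right) = \left(25 G + G\right) 2 G = 26 G 2 G = 52 G^{2}$)
$\left(R + \left(\frac{1874}{-3122} + \frac{9672}{9833}\right)\right) + Z{\left(99 \right)} = \left(520 + \left(\frac{1874}{-3122} + \frac{9672}{9833}\right)\right) + 52 \cdot 99^{2} = \left(520 + \left(1874 \left(- \frac{1}{3122}\right) + 9672 \cdot \frac{1}{9833}\right)\right) + 52 \cdot 9801 = \left(520 + \left(- \frac{937}{1561} + \frac{9672}{9833}\right)\right) + 509652 = \left(520 + \frac{5884471}{15349313}\right) + 509652 = \frac{7987527231}{15349313} + 509652 = \frac{7830795596307}{15349313}$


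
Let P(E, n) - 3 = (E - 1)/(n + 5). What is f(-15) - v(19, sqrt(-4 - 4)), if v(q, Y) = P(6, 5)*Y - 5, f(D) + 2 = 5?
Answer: 8 - 7*I*sqrt(2) ≈ 8.0 - 9.8995*I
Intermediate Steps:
P(E, n) = 3 + (-1 + E)/(5 + n) (P(E, n) = 3 + (E - 1)/(n + 5) = 3 + (-1 + E)/(5 + n))
f(D) = 3 (f(D) = -2 + 5 = 3)
v(q, Y) = -5 + 7*Y/2 (v(q, Y) = ((14 + 6 + 3*5)/(5 + 5))*Y - 5 = ((14 + 6 + 15)/10)*Y - 5 = ((1/10)*35)*Y - 5 = 7*Y/2 - 5 = -5 + 7*Y/2)
f(-15) - v(19, sqrt(-4 - 4)) = 3 - (-5 + 7*sqrt(-4 - 4)/2) = 3 - (-5 + 7*sqrt(-8)/2) = 3 - (-5 + 7*(2*I*sqrt(2))/2) = 3 - (-5 + 7*I*sqrt(2)) = 3 + (5 - 7*I*sqrt(2)) = 8 - 7*I*sqrt(2)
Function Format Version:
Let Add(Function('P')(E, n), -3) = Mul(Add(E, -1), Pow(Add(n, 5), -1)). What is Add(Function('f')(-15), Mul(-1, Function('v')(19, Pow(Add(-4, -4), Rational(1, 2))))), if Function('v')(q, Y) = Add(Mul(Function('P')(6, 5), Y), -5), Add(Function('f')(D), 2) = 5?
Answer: Add(8, Mul(-7, I, Pow(2, Rational(1, 2)))) ≈ Add(8.0000, Mul(-9.8995, I))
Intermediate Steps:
Function('P')(E, n) = Add(3, Mul(Pow(Add(5, n), -1), Add(-1, E))) (Function('P')(E, n) = Add(3, Mul(Add(E, -1), Pow(Add(n, 5), -1))) = Add(3, Mul(Add(-1, E), Pow(Add(5, n), -1))) = Add(3, Mul(Pow(Add(5, n), -1), Add(-1, E))))
Function('f')(D) = 3 (Function('f')(D) = Add(-2, 5) = 3)
Function('v')(q, Y) = Add(-5, Mul(Rational(7, 2), Y)) (Function('v')(q, Y) = Add(Mul(Mul(Pow(Add(5, 5), -1), Add(14, 6, Mul(3, 5))), Y), -5) = Add(Mul(Mul(Pow(10, -1), Add(14, 6, 15)), Y), -5) = Add(Mul(Mul(Rational(1, 10), 35), Y), -5) = Add(Mul(Rational(7, 2), Y), -5) = Add(-5, Mul(Rational(7, 2), Y)))
Add(Function('f')(-15), Mul(-1, Function('v')(19, Pow(Add(-4, -4), Rational(1, 2))))) = Add(3, Mul(-1, Add(-5, Mul(Rational(7, 2), Pow(Add(-4, -4), Rational(1, 2)))))) = Add(3, Mul(-1, Add(-5, Mul(Rational(7, 2), Pow(-8, Rational(1, 2)))))) = Add(3, Mul(-1, Add(-5, Mul(Rational(7, 2), Mul(2, I, Pow(2, Rational(1, 2))))))) = Add(3, Mul(-1, Add(-5, Mul(7, I, Pow(2, Rational(1, 2)))))) = Add(3, Add(5, Mul(-7, I, Pow(2, Rational(1, 2))))) = Add(8, Mul(-7, I, Pow(2, Rational(1, 2))))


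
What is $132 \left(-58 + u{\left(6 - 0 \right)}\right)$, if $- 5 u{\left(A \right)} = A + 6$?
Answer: $- \frac{39864}{5} \approx -7972.8$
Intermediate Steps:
$u{\left(A \right)} = - \frac{6}{5} - \frac{A}{5}$ ($u{\left(A \right)} = - \frac{A + 6}{5} = - \frac{6 + A}{5} = - \frac{6}{5} - \frac{A}{5}$)
$132 \left(-58 + u{\left(6 - 0 \right)}\right) = 132 \left(-58 - \left(\frac{6}{5} + \frac{6 - 0}{5}\right)\right) = 132 \left(-58 - \left(\frac{6}{5} + \frac{6 + 0}{5}\right)\right) = 132 \left(-58 - \frac{12}{5}\right) = 132 \left(- \frac{302}{5}\right) = - \frac{39864}{5}$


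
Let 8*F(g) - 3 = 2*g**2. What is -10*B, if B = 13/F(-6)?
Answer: -208/15 ≈ -13.867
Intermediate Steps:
F(g) = 3/8 + g**2/4 (F(g) = 3/8 + (2*g**2)/8 = 3/8 + g**2/4)
B = 104/75 (B = 13/(3/8 + (1/4)*(-6)**2) = 13/(3/8 + (1/4)*36) = 13/(3/8 + 9) = 13/(75/8) = 13*(8/75) = 104/75 ≈ 1.3867)
-10*B = -10*104/75 = -208/15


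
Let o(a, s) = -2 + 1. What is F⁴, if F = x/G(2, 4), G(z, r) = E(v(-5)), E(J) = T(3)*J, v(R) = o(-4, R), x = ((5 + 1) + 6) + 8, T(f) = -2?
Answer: 10000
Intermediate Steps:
o(a, s) = -1
x = 20 (x = (6 + 6) + 8 = 12 + 8 = 20)
v(R) = -1
E(J) = -2*J
G(z, r) = 2 (G(z, r) = -2*(-1) = 2)
F = 10 (F = 20/2 = 20*(½) = 10)
F⁴ = 10⁴ = 10000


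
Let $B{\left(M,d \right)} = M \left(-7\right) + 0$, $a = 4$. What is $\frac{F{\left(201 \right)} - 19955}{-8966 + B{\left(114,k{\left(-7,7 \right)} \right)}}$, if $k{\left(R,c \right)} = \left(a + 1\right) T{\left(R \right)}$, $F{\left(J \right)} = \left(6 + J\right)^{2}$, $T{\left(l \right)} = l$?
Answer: $- \frac{11447}{4882} \approx -2.3447$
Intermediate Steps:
$k{\left(R,c \right)} = 5 R$ ($k{\left(R,c \right)} = \left(4 + 1\right) R = 5 R$)
$B{\left(M,d \right)} = - 7 M$ ($B{\left(M,d \right)} = - 7 M + 0 = - 7 M$)
$\frac{F{\left(201 \right)} - 19955}{-8966 + B{\left(114,k{\left(-7,7 \right)} \right)}} = \frac{\left(6 + 201\right)^{2} - 19955}{-8966 - 798} = \frac{207^{2} - 19955}{-8966 - 798} = \frac{42849 - 19955}{-9764} = 22894 \left(- \frac{1}{9764}\right) = - \frac{11447}{4882}$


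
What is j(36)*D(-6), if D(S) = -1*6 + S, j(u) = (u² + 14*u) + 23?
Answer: -21876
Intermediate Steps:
j(u) = 23 + u² + 14*u
D(S) = -6 + S
j(36)*D(-6) = (23 + 36² + 14*36)*(-6 - 6) = (23 + 1296 + 504)*(-12) = 1823*(-12) = -21876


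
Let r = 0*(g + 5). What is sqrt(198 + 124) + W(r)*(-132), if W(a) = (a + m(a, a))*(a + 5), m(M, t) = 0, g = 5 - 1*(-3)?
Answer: sqrt(322) ≈ 17.944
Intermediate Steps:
g = 8 (g = 5 + 3 = 8)
r = 0 (r = 0*(8 + 5) = 0*13 = 0)
W(a) = a*(5 + a) (W(a) = (a + 0)*(a + 5) = a*(5 + a))
sqrt(198 + 124) + W(r)*(-132) = sqrt(198 + 124) + (0*(5 + 0))*(-132) = sqrt(322) + (0*5)*(-132) = sqrt(322) + 0*(-132) = sqrt(322) + 0 = sqrt(322)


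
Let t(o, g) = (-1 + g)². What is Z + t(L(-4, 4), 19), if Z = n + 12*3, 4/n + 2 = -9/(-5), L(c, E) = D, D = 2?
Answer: 340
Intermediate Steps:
L(c, E) = 2
n = -20 (n = 4/(-2 - 9/(-5)) = 4/(-2 - 9*(-⅕)) = 4/(-2 + 9/5) = 4/(-⅕) = 4*(-5) = -20)
Z = 16 (Z = -20 + 12*3 = -20 + 36 = 16)
Z + t(L(-4, 4), 19) = 16 + (-1 + 19)² = 16 + 18² = 16 + 324 = 340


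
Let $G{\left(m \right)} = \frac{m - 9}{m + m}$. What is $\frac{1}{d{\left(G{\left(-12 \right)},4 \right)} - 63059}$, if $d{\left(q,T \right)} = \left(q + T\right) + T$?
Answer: $- \frac{8}{504401} \approx -1.586 \cdot 10^{-5}$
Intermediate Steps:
$G{\left(m \right)} = \frac{-9 + m}{2 m}$
$d{\left(q,T \right)} = q + 2 T$ ($d{\left(q,T \right)} = \left(T + q\right) + T = q + 2 T$)
$\frac{1}{d{\left(G{\left(-12 \right)},4 \right)} - 63059} = \frac{1}{\left(\frac{-9 - 12}{2 \left(-12\right)} + 2 \cdot 4\right) - 63059} = \frac{1}{\left(\frac{1}{2} \left(- \frac{1}{12}\right) \left(-21\right) + 8\right) - 63059} = \frac{1}{\left(\frac{7}{8} + 8\right) - 63059} = \frac{1}{\frac{71}{8} - 63059} = \frac{1}{- \frac{504401}{8}} = - \frac{8}{504401}$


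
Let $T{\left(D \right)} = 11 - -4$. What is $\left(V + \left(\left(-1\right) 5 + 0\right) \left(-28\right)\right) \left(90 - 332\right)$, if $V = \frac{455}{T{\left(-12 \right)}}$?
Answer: $- \frac{123662}{3} \approx -41221.0$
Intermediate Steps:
$T{\left(D \right)} = 15$ ($T{\left(D \right)} = 11 + 4 = 15$)
$V = \frac{91}{3}$ ($V = \frac{455}{15} = 455 \cdot \frac{1}{15} = \frac{91}{3} \approx 30.333$)
$\left(V + \left(\left(-1\right) 5 + 0\right) \left(-28\right)\right) \left(90 - 332\right) = \left(\frac{91}{3} + \left(\left(-1\right) 5 + 0\right) \left(-28\right)\right) \left(90 - 332\right) = \left(\frac{91}{3} + \left(-5 + 0\right) \left(-28\right)\right) \left(-242\right) = \left(\frac{91}{3} - -140\right) \left(-242\right) = \left(\frac{91}{3} + 140\right) \left(-242\right) = \frac{511}{3} \left(-242\right) = - \frac{123662}{3}$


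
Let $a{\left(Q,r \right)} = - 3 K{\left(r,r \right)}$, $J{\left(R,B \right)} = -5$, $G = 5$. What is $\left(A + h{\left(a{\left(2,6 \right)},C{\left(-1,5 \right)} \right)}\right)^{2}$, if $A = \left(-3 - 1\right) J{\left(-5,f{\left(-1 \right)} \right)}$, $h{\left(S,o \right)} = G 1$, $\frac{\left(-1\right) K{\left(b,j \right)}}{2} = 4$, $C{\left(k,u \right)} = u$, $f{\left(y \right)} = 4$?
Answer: $625$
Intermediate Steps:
$K{\left(b,j \right)} = -8$ ($K{\left(b,j \right)} = \left(-2\right) 4 = -8$)
$a{\left(Q,r \right)} = 24$ ($a{\left(Q,r \right)} = \left(-3\right) \left(-8\right) = 24$)
$h{\left(S,o \right)} = 5$ ($h{\left(S,o \right)} = 5 \cdot 1 = 5$)
$A = 20$ ($A = \left(-3 - 1\right) \left(-5\right) = \left(-4\right) \left(-5\right) = 20$)
$\left(A + h{\left(a{\left(2,6 \right)},C{\left(-1,5 \right)} \right)}\right)^{2} = \left(20 + 5\right)^{2} = 25^{2} = 625$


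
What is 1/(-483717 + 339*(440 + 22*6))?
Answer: -1/289809 ≈ -3.4506e-6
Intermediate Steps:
1/(-483717 + 339*(440 + 22*6)) = 1/(-483717 + 339*(440 + 132)) = 1/(-483717 + 339*572) = 1/(-483717 + 193908) = 1/(-289809) = -1/289809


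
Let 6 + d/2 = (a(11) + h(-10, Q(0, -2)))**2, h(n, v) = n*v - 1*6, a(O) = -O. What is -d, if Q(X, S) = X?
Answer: -566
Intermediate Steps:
h(n, v) = -6 + n*v (h(n, v) = n*v - 6 = -6 + n*v)
d = 566 (d = -12 + 2*(-1*11 + (-6 - 10*0))**2 = -12 + 2*(-11 + (-6 + 0))**2 = -12 + 2*(-11 - 6)**2 = -12 + 2*(-17)**2 = -12 + 2*289 = -12 + 578 = 566)
-d = -1*566 = -566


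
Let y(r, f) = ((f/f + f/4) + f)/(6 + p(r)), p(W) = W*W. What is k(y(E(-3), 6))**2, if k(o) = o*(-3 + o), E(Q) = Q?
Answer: 1540081/810000 ≈ 1.9013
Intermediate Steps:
p(W) = W**2
y(r, f) = (1 + 5*f/4)/(6 + r**2) (y(r, f) = ((f/f + f/4) + f)/(6 + r**2) = ((1 + f*(1/4)) + f)/(6 + r**2) = ((1 + f/4) + f)/(6 + r**2) = (1 + 5*f/4)/(6 + r**2))
k(y(E(-3), 6))**2 = (((4 + 5*6)/(4*(6 + (-3)**2)))*(-3 + (4 + 5*6)/(4*(6 + (-3)**2))))**2 = (((4 + 30)/(4*(6 + 9)))*(-3 + (4 + 30)/(4*(6 + 9))))**2 = (((1/4)*34/15)*(-3 + (1/4)*34/15))**2 = (((1/4)*(1/15)*34)*(-3 + (1/4)*(1/15)*34))**2 = (17*(-3 + 17/30)/30)**2 = ((17/30)*(-73/30))**2 = (-1241/900)**2 = 1540081/810000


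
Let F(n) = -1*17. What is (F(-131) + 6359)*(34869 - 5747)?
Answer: 184691724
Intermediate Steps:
F(n) = -17
(F(-131) + 6359)*(34869 - 5747) = (-17 + 6359)*(34869 - 5747) = 6342*29122 = 184691724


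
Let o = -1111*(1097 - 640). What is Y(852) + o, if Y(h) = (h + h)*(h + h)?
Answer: 2395889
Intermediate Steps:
o = -507727 (o = -1111*457 = -507727)
Y(h) = 4*h² (Y(h) = (2*h)*(2*h) = 4*h²)
Y(852) + o = 4*852² - 507727 = 4*725904 - 507727 = 2903616 - 507727 = 2395889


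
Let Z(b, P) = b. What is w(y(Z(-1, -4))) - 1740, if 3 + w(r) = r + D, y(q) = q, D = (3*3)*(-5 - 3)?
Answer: -1816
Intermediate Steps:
D = -72 (D = 9*(-8) = -72)
w(r) = -75 + r (w(r) = -3 + (r - 72) = -3 + (-72 + r) = -75 + r)
w(y(Z(-1, -4))) - 1740 = (-75 - 1) - 1740 = -76 - 1740 = -1816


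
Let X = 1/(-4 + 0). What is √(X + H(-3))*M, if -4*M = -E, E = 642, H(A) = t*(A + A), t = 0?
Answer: 321*I/4 ≈ 80.25*I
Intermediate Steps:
X = -¼ (X = 1/(-4) = -¼ ≈ -0.25000)
H(A) = 0 (H(A) = 0*(A + A) = 0*(2*A) = 0)
M = 321/2 (M = -(-1)*642/4 = -¼*(-642) = 321/2 ≈ 160.50)
√(X + H(-3))*M = √(-¼ + 0)*(321/2) = √(-¼)*(321/2) = (I/2)*(321/2) = 321*I/4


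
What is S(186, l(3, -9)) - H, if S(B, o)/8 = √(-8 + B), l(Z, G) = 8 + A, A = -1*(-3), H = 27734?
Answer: -27734 + 8*√178 ≈ -27627.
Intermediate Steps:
A = 3
l(Z, G) = 11 (l(Z, G) = 8 + 3 = 11)
S(B, o) = 8*√(-8 + B)
S(186, l(3, -9)) - H = 8*√(-8 + 186) - 1*27734 = 8*√178 - 27734 = -27734 + 8*√178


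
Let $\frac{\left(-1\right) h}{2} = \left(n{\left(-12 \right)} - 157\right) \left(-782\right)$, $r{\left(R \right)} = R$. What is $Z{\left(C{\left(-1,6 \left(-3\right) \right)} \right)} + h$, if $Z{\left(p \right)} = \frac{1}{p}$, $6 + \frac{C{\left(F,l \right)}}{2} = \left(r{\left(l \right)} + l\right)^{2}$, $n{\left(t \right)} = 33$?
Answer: $- \frac{500354879}{2580} \approx -1.9394 \cdot 10^{5}$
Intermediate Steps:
$C{\left(F,l \right)} = -12 + 8 l^{2}$ ($C{\left(F,l \right)} = -12 + 2 \left(l + l\right)^{2} = -12 + 2 \left(2 l\right)^{2} = -12 + 2 \cdot 4 l^{2} = -12 + 8 l^{2}$)
$h = -193936$ ($h = - 2 \left(33 - 157\right) \left(-782\right) = - 2 \left(\left(-124\right) \left(-782\right)\right) = \left(-2\right) 96968 = -193936$)
$Z{\left(C{\left(-1,6 \left(-3\right) \right)} \right)} + h = \frac{1}{-12 + 8 \left(6 \left(-3\right)\right)^{2}} - 193936 = \frac{1}{-12 + 8 \left(-18\right)^{2}} - 193936 = \frac{1}{-12 + 8 \cdot 324} - 193936 = \frac{1}{-12 + 2592} - 193936 = \frac{1}{2580} - 193936 = - \frac{500354879}{2580}$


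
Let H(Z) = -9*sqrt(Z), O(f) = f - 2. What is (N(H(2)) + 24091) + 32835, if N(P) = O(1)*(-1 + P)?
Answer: 56927 + 9*sqrt(2) ≈ 56940.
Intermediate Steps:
O(f) = -2 + f
N(P) = 1 - P (N(P) = (-2 + 1)*(-1 + P) = -(-1 + P) = 1 - P)
(N(H(2)) + 24091) + 32835 = ((1 - (-9)*sqrt(2)) + 24091) + 32835 = ((1 + 9*sqrt(2)) + 24091) + 32835 = (24092 + 9*sqrt(2)) + 32835 = 56927 + 9*sqrt(2)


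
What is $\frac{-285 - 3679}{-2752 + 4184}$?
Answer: $- \frac{991}{358} \approx -2.7682$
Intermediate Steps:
$\frac{-285 - 3679}{-2752 + 4184} = - \frac{3964}{1432} = \left(-3964\right) \frac{1}{1432} = - \frac{991}{358}$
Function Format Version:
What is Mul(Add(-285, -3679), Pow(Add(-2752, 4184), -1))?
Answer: Rational(-991, 358) ≈ -2.7682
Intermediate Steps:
Mul(Add(-285, -3679), Pow(Add(-2752, 4184), -1)) = Mul(-3964, Pow(1432, -1)) = Mul(-3964, Rational(1, 1432)) = Rational(-991, 358)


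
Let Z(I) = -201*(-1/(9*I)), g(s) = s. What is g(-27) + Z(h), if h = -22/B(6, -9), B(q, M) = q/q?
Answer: -1849/66 ≈ -28.015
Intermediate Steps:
B(q, M) = 1
h = -22 (h = -22/1 = -22*1 = -22)
Z(I) = 67/(3*I) (Z(I) = -201*(-1/(9*I)) = -(-67)/(3*I) = 67/(3*I))
g(-27) + Z(h) = -27 + (67/3)/(-22) = -27 + (67/3)*(-1/22) = -27 - 67/66 = -1849/66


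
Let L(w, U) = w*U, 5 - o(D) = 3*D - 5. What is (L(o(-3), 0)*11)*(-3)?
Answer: 0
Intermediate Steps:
o(D) = 10 - 3*D (o(D) = 5 - (3*D - 5) = 5 - (-5 + 3*D) = 5 + (5 - 3*D) = 10 - 3*D)
L(w, U) = U*w
(L(o(-3), 0)*11)*(-3) = ((0*(10 - 3*(-3)))*11)*(-3) = ((0*(10 + 9))*11)*(-3) = ((0*19)*11)*(-3) = (0*11)*(-3) = 0*(-3) = 0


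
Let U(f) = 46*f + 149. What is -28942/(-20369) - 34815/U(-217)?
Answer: 993733421/200288377 ≈ 4.9615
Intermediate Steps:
U(f) = 149 + 46*f
-28942/(-20369) - 34815/U(-217) = -28942/(-20369) - 34815/(149 + 46*(-217)) = -28942*(-1/20369) - 34815/(149 - 9982) = 28942/20369 - 34815/(-9833) = 28942/20369 - 34815*(-1/9833) = 28942/20369 + 34815/9833 = 993733421/200288377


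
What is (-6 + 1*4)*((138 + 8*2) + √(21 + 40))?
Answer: -308 - 2*√61 ≈ -323.62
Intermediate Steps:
(-6 + 1*4)*((138 + 8*2) + √(21 + 40)) = (-6 + 4)*((138 + 16) + √61) = -2*(154 + √61) = -308 - 2*√61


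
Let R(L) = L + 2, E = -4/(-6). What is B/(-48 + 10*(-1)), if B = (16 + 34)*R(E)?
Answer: -200/87 ≈ -2.2989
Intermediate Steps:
E = ⅔ (E = -4*(-⅙) = ⅔ ≈ 0.66667)
R(L) = 2 + L
B = 400/3 (B = (16 + 34)*(2 + ⅔) = 50*(8/3) = 400/3 ≈ 133.33)
B/(-48 + 10*(-1)) = 400/(3*(-48 + 10*(-1))) = 400/(3*(-48 - 10)) = (400/3)/(-58) = (400/3)*(-1/58) = -200/87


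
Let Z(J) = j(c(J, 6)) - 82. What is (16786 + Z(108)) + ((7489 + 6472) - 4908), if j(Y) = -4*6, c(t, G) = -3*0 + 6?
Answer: 25733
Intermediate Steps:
c(t, G) = 6 (c(t, G) = 0 + 6 = 6)
j(Y) = -24
Z(J) = -106 (Z(J) = -24 - 82 = -106)
(16786 + Z(108)) + ((7489 + 6472) - 4908) = (16786 - 106) + ((7489 + 6472) - 4908) = 16680 + (13961 - 4908) = 16680 + 9053 = 25733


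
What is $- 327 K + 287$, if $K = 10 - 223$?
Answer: $69938$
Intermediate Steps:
$K = -213$
$- 327 K + 287 = \left(-327\right) \left(-213\right) + 287 = 69651 + 287 = 69938$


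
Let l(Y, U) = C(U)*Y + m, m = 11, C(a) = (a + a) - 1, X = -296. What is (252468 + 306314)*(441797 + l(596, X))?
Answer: 49385153160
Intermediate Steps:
C(a) = -1 + 2*a (C(a) = 2*a - 1 = -1 + 2*a)
l(Y, U) = 11 + Y*(-1 + 2*U) (l(Y, U) = (-1 + 2*U)*Y + 11 = Y*(-1 + 2*U) + 11 = 11 + Y*(-1 + 2*U))
(252468 + 306314)*(441797 + l(596, X)) = (252468 + 306314)*(441797 + (11 + 596*(-1 + 2*(-296)))) = 558782*(441797 + (11 + 596*(-1 - 592))) = 558782*(441797 + (11 + 596*(-593))) = 558782*(441797 + (11 - 353428)) = 558782*(441797 - 353417) = 558782*88380 = 49385153160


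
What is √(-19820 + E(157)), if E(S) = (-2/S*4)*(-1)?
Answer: 6*I*√13570609/157 ≈ 140.78*I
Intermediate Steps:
E(S) = 8/S (E(S) = -8/S*(-1) = 8/S)
√(-19820 + E(157)) = √(-19820 + 8/157) = √(-3111732/157) = 6*I*√13570609/157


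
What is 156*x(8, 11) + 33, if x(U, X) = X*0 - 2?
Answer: -279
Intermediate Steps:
x(U, X) = -2 (x(U, X) = 0 - 2 = -2)
156*x(8, 11) + 33 = 156*(-2) + 33 = -312 + 33 = -279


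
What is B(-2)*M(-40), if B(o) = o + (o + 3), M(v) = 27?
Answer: -27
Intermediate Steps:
B(o) = 3 + 2*o (B(o) = o + (3 + o) = 3 + 2*o)
B(-2)*M(-40) = (3 + 2*(-2))*27 = (3 - 4)*27 = -1*27 = -27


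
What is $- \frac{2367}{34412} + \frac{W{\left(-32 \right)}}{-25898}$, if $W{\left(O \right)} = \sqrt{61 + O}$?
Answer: $- \frac{2367}{34412} - \frac{\sqrt{29}}{25898} \approx -0.068992$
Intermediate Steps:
$- \frac{2367}{34412} + \frac{W{\left(-32 \right)}}{-25898} = - \frac{2367}{34412} + \frac{\sqrt{61 - 32}}{-25898} = \left(-2367\right) \frac{1}{34412} + \sqrt{29} \left(- \frac{1}{25898}\right) = - \frac{2367}{34412} - \frac{\sqrt{29}}{25898}$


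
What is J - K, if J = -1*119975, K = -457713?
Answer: 337738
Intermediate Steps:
J = -119975
J - K = -119975 - 1*(-457713) = -119975 + 457713 = 337738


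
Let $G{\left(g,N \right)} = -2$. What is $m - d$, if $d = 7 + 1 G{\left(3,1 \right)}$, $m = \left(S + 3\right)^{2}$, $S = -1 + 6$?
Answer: $59$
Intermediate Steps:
$S = 5$
$m = 64$ ($m = \left(5 + 3\right)^{2} = 8^{2} = 64$)
$d = 5$ ($d = 7 + 1 \left(-2\right) = 7 - 2 = 5$)
$m - d = 64 - 5 = 59$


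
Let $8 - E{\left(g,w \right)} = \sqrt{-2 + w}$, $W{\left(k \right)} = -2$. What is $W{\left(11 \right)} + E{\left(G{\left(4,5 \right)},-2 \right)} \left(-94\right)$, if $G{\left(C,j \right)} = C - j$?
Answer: $-754 + 188 i \approx -754.0 + 188.0 i$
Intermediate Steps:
$E{\left(g,w \right)} = 8 - \sqrt{-2 + w}$
$W{\left(11 \right)} + E{\left(G{\left(4,5 \right)},-2 \right)} \left(-94\right) = -2 + \left(8 - \sqrt{-2 - 2}\right) \left(-94\right) = -2 + \left(8 - \sqrt{-4}\right) \left(-94\right) = -2 + \left(8 - 2 i\right) \left(-94\right) = -2 - \left(752 - 188 i\right) = -754 + 188 i$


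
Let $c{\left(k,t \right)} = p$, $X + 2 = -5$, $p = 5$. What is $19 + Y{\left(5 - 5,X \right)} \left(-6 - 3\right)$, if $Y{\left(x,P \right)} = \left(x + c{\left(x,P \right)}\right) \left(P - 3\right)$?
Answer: $469$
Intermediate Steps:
$X = -7$ ($X = -2 - 5 = -7$)
$c{\left(k,t \right)} = 5$
$Y{\left(x,P \right)} = \left(-3 + P\right) \left(5 + x\right)$ ($Y{\left(x,P \right)} = \left(x + 5\right) \left(P - 3\right) = \left(5 + x\right) \left(-3 + P\right) = \left(-3 + P\right) \left(5 + x\right)$)
$19 + Y{\left(5 - 5,X \right)} \left(-6 - 3\right) = 19 + \left(-15 - 3 \left(5 - 5\right) + 5 \left(-7\right) - 7 \left(5 - 5\right)\right) \left(-6 - 3\right) = 19 + \left(-15 - 3 \left(5 - 5\right) - 35 - 7 \left(5 - 5\right)\right) \left(-9\right) = 19 + \left(-15 - 0 - 35 - 0\right) \left(-9\right) = 19 + \left(-15 + 0 - 35 + 0\right) \left(-9\right) = 19 - -450 = 19 + 450 = 469$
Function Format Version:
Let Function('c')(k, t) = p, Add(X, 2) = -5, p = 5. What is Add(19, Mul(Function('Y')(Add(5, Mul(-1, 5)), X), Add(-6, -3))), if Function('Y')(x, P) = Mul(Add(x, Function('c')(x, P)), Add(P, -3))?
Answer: 469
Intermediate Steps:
X = -7 (X = Add(-2, -5) = -7)
Function('c')(k, t) = 5
Function('Y')(x, P) = Mul(Add(-3, P), Add(5, x)) (Function('Y')(x, P) = Mul(Add(x, 5), Add(P, -3)) = Mul(Add(5, x), Add(-3, P)) = Mul(Add(-3, P), Add(5, x)))
Add(19, Mul(Function('Y')(Add(5, Mul(-1, 5)), X), Add(-6, -3))) = Add(19, Mul(Add(-15, Mul(-3, Add(5, Mul(-1, 5))), Mul(5, -7), Mul(-7, Add(5, Mul(-1, 5)))), Add(-6, -3))) = Add(19, Mul(Add(-15, Mul(-3, Add(5, -5)), -35, Mul(-7, Add(5, -5))), -9)) = Add(19, Mul(Add(-15, Mul(-3, 0), -35, Mul(-7, 0)), -9)) = Add(19, Mul(Add(-15, 0, -35, 0), -9)) = Add(19, Mul(-50, -9)) = Add(19, 450) = 469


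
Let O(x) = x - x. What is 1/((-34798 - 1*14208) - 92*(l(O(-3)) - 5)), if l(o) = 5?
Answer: -1/49006 ≈ -2.0406e-5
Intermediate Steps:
O(x) = 0
1/((-34798 - 1*14208) - 92*(l(O(-3)) - 5)) = 1/((-34798 - 1*14208) - 92*(5 - 5)) = 1/((-34798 - 14208) - 92*0) = 1/(-49006 + 0) = 1/(-49006) = -1/49006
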